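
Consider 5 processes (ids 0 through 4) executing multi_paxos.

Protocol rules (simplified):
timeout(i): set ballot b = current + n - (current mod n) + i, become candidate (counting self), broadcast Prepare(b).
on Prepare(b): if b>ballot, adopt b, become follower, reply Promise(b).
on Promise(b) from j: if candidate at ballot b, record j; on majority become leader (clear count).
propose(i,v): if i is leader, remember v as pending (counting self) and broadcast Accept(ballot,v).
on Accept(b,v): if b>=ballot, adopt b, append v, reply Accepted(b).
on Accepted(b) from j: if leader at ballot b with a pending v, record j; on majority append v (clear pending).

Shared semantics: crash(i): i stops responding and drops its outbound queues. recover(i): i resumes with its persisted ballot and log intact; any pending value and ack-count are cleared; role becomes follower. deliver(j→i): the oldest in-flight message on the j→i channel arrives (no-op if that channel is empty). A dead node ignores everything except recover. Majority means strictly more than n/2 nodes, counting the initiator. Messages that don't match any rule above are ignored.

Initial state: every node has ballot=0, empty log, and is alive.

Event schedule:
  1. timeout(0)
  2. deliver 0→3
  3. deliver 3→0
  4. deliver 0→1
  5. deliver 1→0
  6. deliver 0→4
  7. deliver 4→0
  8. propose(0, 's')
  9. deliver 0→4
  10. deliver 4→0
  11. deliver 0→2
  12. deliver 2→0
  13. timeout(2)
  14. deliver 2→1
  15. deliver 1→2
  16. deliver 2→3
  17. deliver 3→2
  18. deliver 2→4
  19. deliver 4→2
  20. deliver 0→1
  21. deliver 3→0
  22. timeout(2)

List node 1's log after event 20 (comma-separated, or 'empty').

e1 timeout(0): 0[cand,b=5,-]
e2 deliver 0→3: 3[foll,b=5,-]
e3 deliver 3→0: ·
e4 deliver 0→1: 1[foll,b=5,-]
e5 deliver 1→0: 0[lead,b=5,-]
e6 deliver 0→4: 4[foll,b=5,-]
e7 deliver 4→0: ·
e8 propose(0,'s'): ·
e9 deliver 0→4: 4[foll,b=5,s]
e10 deliver 4→0: ·
e11 deliver 0→2: 2[foll,b=5,-]
e12 deliver 2→0: ·
e13 timeout(2): 2[cand,b=12,-]
e14 deliver 2→1: 1[foll,b=12,-]
e15 deliver 1→2: ·
e16 deliver 2→3: 3[foll,b=12,-]
e17 deliver 3→2: 2[lead,b=12,-]
e18 deliver 2→4: 4[foll,b=12,s]
e19 deliver 4→2: ·
e20 deliver 0→1: ·

empty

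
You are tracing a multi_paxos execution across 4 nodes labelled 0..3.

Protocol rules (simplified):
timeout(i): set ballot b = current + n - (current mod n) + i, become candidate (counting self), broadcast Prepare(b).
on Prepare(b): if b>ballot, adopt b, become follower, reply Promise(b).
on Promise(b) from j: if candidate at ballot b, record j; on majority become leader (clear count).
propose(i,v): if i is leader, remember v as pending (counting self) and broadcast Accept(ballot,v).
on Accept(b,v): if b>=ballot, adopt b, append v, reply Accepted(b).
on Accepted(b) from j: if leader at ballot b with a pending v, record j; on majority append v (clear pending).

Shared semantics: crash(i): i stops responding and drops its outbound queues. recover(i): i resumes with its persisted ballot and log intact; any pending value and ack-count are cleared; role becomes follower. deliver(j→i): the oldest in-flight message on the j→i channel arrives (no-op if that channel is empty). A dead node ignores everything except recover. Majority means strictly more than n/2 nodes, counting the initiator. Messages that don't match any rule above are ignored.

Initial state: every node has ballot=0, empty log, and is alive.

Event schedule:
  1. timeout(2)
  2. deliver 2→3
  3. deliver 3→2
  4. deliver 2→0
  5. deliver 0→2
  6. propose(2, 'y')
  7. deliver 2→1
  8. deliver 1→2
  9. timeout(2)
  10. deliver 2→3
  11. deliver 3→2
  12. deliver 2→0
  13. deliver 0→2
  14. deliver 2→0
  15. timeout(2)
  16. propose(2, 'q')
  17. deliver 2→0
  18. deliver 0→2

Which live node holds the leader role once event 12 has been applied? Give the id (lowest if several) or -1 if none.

step 1 timeout(2): 2={cand,b=6,log=-}
step 2 deliver 2→3: 3={foll,b=6,log=-}
step 3 deliver 3→2: —
step 4 deliver 2→0: 0={foll,b=6,log=-}
step 5 deliver 0→2: 2={lead,b=6,log=-}
step 6 propose(2,'y'): —
step 7 deliver 2→1: 1={foll,b=6,log=-}
step 8 deliver 1→2: —
step 9 timeout(2): 2={cand,b=10,log=-}
step 10 deliver 2→3: 3={foll,b=6,log=y}
step 11 deliver 3→2: —
step 12 deliver 2→0: 0={foll,b=6,log=y}

-1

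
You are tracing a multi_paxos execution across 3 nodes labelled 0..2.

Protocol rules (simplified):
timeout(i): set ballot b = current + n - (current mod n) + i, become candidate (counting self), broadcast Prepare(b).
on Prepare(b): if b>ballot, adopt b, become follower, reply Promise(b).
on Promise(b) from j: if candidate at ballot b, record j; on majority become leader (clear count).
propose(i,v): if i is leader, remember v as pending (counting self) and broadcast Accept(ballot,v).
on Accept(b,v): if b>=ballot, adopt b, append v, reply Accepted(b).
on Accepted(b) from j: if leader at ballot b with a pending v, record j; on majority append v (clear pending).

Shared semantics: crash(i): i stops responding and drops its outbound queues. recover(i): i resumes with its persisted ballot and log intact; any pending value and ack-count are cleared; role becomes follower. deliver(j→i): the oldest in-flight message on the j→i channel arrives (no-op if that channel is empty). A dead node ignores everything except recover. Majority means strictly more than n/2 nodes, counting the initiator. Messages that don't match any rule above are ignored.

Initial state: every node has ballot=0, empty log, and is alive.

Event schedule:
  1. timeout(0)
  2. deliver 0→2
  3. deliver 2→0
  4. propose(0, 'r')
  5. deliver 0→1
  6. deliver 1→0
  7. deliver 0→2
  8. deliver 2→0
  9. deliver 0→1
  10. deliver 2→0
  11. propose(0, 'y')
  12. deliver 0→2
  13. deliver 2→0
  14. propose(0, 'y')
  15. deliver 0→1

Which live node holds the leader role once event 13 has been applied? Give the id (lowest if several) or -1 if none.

step 1 timeout(0): 0={cand,b=3,log=-}
step 2 deliver 0→2: 2={foll,b=3,log=-}
step 3 deliver 2→0: 0={lead,b=3,log=-}
step 4 propose(0,'r'): —
step 5 deliver 0→1: 1={foll,b=3,log=-}
step 6 deliver 1→0: —
step 7 deliver 0→2: 2={foll,b=3,log=r}
step 8 deliver 2→0: 0={lead,b=3,log=r}
step 9 deliver 0→1: 1={foll,b=3,log=r}
step 10 deliver 2→0: —
step 11 propose(0,'y'): —
step 12 deliver 0→2: 2={foll,b=3,log=r,y}
step 13 deliver 2→0: 0={lead,b=3,log=r,y}

0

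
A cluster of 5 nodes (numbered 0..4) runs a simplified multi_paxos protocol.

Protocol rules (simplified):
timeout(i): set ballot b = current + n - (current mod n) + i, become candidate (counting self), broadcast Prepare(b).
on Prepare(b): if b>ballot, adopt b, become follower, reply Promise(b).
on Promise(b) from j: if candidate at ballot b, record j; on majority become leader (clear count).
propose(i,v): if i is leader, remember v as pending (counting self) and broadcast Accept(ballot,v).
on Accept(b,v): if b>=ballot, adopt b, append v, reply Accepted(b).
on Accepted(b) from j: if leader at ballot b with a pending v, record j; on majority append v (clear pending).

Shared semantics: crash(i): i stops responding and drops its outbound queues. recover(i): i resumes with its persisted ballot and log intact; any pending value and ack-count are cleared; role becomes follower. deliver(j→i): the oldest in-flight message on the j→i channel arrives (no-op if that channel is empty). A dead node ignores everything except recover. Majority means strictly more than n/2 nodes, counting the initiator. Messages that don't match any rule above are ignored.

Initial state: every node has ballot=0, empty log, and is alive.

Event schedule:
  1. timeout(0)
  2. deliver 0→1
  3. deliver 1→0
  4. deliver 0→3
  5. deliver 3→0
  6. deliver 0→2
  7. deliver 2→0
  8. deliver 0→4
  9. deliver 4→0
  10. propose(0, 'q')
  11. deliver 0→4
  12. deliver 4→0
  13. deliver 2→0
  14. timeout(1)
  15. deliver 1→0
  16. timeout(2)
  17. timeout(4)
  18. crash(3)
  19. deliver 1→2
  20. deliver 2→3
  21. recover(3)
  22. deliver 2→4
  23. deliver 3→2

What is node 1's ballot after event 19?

after 1 — timeout(0): n0:cand/b5/[-]
after 2 — deliver 0→1: n1:foll/b5/[-]
after 3 — deliver 1→0: ·
after 4 — deliver 0→3: n3:foll/b5/[-]
after 5 — deliver 3→0: n0:lead/b5/[-]
after 6 — deliver 0→2: n2:foll/b5/[-]
after 7 — deliver 2→0: ·
after 8 — deliver 0→4: n4:foll/b5/[-]
after 9 — deliver 4→0: ·
after 10 — propose(0,'q'): ·
after 11 — deliver 0→4: n4:foll/b5/[q]
after 12 — deliver 4→0: ·
after 13 — deliver 2→0: ·
after 14 — timeout(1): n1:cand/b11/[-]
after 15 — deliver 1→0: n0:foll/b11/[-]
after 16 — timeout(2): n2:cand/b12/[-]
after 17 — timeout(4): n4:cand/b14/[q]
after 18 — crash(3): n3:✗foll/b5/[-]
after 19 — deliver 1→2: ·

11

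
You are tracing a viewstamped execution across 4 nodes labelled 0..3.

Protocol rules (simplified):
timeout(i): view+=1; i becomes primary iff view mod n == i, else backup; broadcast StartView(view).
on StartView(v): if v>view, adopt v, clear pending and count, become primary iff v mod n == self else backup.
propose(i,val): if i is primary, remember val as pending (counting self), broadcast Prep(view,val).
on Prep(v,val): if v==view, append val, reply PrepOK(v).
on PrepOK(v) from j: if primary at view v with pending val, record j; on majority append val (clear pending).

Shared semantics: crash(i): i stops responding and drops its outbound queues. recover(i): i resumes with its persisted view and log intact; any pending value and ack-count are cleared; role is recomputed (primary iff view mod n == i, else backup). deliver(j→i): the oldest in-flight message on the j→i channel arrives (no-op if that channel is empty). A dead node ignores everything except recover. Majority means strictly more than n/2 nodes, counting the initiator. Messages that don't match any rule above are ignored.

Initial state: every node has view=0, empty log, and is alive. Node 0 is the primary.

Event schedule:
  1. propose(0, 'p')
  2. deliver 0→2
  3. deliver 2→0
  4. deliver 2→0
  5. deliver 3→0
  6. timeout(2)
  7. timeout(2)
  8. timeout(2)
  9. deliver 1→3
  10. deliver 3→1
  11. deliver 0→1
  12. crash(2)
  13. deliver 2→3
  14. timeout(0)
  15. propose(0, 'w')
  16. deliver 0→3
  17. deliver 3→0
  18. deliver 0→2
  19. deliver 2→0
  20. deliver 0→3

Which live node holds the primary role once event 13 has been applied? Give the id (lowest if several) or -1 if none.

0

after 1 — propose(0,'p'): ·
after 2 — deliver 0→2: n2:back/v0/[p]
after 3 — deliver 2→0: ·
after 4 — deliver 2→0: ·
after 5 — deliver 3→0: ·
after 6 — timeout(2): n2:back/v1/[p]
after 7 — timeout(2): n2:prim/v2/[p]
after 8 — timeout(2): n2:back/v3/[p]
after 9 — deliver 1→3: ·
after 10 — deliver 3→1: ·
after 11 — deliver 0→1: n1:back/v0/[p]
after 12 — crash(2): n2:✗back/v3/[p]
after 13 — deliver 2→3: ·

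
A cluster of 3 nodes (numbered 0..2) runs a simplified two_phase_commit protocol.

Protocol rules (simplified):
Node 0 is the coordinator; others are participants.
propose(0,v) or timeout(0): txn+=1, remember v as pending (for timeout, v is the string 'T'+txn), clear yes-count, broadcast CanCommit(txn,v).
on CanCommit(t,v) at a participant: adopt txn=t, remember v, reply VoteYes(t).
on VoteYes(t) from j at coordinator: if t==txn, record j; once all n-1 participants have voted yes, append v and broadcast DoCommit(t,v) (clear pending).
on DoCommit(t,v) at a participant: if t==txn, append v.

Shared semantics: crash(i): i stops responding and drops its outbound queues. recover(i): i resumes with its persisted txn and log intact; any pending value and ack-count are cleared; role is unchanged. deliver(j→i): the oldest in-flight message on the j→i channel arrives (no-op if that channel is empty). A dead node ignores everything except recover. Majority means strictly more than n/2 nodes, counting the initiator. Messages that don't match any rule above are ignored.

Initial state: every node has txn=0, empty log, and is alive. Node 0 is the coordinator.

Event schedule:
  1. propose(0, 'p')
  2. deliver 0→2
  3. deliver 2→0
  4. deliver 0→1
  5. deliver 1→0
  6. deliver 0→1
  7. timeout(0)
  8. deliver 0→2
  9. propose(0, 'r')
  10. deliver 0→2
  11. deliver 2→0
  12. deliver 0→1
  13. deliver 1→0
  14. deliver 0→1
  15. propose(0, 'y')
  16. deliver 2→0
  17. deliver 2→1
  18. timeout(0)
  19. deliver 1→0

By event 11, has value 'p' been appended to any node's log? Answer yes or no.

after 1 — propose(0,'p'): n0:coor/t1/[-]
after 2 — deliver 0→2: n2:part/t1/[-]
after 3 — deliver 2→0: ·
after 4 — deliver 0→1: n1:part/t1/[-]
after 5 — deliver 1→0: n0:coor/t1/[p]
after 6 — deliver 0→1: n1:part/t1/[p]
after 7 — timeout(0): n0:coor/t2/[p]
after 8 — deliver 0→2: n2:part/t1/[p]
after 9 — propose(0,'r'): n0:coor/t3/[p]
after 10 — deliver 0→2: n2:part/t2/[p]
after 11 — deliver 2→0: ·

yes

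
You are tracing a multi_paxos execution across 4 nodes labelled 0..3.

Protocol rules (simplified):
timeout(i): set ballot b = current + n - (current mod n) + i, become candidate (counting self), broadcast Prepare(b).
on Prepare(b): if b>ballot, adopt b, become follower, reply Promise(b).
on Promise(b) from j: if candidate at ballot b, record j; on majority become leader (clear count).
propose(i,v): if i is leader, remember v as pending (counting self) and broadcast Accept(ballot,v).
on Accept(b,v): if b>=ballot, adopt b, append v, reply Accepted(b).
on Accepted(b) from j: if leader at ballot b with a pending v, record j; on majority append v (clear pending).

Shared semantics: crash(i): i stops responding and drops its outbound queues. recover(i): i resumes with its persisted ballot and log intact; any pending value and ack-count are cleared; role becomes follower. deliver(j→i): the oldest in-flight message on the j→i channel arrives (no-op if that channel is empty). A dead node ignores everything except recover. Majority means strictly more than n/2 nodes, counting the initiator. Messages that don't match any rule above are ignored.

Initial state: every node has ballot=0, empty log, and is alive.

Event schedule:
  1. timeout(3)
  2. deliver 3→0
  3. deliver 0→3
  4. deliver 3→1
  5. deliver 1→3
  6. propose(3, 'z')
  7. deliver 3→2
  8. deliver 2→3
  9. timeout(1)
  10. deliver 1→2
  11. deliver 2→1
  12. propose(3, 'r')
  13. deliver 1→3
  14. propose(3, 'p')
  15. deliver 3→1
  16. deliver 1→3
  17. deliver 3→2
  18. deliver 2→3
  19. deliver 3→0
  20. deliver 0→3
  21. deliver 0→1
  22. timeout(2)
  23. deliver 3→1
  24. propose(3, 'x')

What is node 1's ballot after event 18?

9

1. timeout(3):  <3:cand b7 ->
2. deliver 3→0:  <0:foll b7 ->
3. deliver 0→3:  nop
4. deliver 3→1:  <1:foll b7 ->
5. deliver 1→3:  <3:lead b7 ->
6. propose(3,'z'):  nop
7. deliver 3→2:  <2:foll b7 ->
8. deliver 2→3:  nop
9. timeout(1):  <1:cand b9 ->
10. deliver 1→2:  <2:foll b9 ->
11. deliver 2→1:  nop
12. propose(3,'r'):  nop
13. deliver 1→3:  <3:foll b9 ->
14. propose(3,'p'):  nop
15. deliver 3→1:  nop
16. deliver 1→3:  nop
17. deliver 3→2:  nop
18. deliver 2→3:  nop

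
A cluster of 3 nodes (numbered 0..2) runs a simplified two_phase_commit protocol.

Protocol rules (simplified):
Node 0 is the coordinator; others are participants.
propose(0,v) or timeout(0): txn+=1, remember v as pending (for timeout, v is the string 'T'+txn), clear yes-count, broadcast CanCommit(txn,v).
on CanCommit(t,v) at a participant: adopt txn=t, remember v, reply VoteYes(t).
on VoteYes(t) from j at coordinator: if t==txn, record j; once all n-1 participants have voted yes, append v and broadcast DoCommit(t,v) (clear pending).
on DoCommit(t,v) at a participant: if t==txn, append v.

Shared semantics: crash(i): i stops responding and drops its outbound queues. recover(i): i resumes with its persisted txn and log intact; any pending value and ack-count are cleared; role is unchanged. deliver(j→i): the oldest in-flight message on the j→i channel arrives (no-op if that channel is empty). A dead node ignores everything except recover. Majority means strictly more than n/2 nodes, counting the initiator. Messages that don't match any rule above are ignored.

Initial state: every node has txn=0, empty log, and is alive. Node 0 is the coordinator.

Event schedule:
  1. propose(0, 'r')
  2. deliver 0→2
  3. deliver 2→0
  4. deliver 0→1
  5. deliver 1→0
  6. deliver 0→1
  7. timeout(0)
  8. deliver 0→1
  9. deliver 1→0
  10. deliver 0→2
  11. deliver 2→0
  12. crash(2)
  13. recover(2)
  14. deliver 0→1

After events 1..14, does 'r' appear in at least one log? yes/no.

yes

step 1 propose(0,'r'): 0={coor,t=1,log=-}
step 2 deliver 0→2: 2={part,t=1,log=-}
step 3 deliver 2→0: —
step 4 deliver 0→1: 1={part,t=1,log=-}
step 5 deliver 1→0: 0={coor,t=1,log=r}
step 6 deliver 0→1: 1={part,t=1,log=r}
step 7 timeout(0): 0={coor,t=2,log=r}
step 8 deliver 0→1: 1={part,t=2,log=r}
step 9 deliver 1→0: —
step 10 deliver 0→2: 2={part,t=1,log=r}
step 11 deliver 2→0: —
step 12 crash(2): 2={✗part,t=1,log=r}
step 13 recover(2): 2={part,t=1,log=r}
step 14 deliver 0→1: —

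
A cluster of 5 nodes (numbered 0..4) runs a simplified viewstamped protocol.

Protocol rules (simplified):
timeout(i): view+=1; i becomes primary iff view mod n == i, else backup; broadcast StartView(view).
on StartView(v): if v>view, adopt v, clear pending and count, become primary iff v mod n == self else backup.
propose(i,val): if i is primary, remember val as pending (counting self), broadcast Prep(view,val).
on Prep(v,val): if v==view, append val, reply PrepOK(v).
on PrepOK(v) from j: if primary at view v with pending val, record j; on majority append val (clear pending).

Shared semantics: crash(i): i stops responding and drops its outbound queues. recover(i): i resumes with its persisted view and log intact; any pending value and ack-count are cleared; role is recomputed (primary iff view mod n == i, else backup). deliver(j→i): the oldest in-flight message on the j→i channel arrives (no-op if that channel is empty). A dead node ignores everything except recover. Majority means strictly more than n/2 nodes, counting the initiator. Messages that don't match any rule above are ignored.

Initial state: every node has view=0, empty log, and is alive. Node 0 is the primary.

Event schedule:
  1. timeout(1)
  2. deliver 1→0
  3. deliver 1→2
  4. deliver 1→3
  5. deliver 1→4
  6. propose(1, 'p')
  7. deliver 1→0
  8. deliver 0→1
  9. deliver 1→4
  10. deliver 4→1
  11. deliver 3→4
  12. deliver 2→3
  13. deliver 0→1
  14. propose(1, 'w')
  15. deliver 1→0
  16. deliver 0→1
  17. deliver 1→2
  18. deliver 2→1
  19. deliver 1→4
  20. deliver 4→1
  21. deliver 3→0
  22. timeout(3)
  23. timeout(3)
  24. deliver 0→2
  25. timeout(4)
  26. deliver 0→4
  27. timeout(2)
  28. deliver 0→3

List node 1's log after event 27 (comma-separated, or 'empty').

p,w

e1 timeout(1): 1[prim,v=1,-]
e2 deliver 1→0: 0[back,v=1,-]
e3 deliver 1→2: 2[back,v=1,-]
e4 deliver 1→3: 3[back,v=1,-]
e5 deliver 1→4: 4[back,v=1,-]
e6 propose(1,'p'): ·
e7 deliver 1→0: 0[back,v=1,p]
e8 deliver 0→1: ·
e9 deliver 1→4: 4[back,v=1,p]
e10 deliver 4→1: 1[prim,v=1,p]
e11 deliver 3→4: ·
e12 deliver 2→3: ·
e13 deliver 0→1: ·
e14 propose(1,'w'): ·
e15 deliver 1→0: 0[back,v=1,p,w]
e16 deliver 0→1: ·
e17 deliver 1→2: 2[back,v=1,p]
e18 deliver 2→1: 1[prim,v=1,p,w]
e19 deliver 1→4: 4[back,v=1,p,w]
e20 deliver 4→1: ·
e21 deliver 3→0: ·
e22 timeout(3): 3[back,v=2,-]
e23 timeout(3): 3[prim,v=3,-]
e24 deliver 0→2: ·
e25 timeout(4): 4[back,v=2,p,w]
e26 deliver 0→4: ·
e27 timeout(2): 2[prim,v=2,p]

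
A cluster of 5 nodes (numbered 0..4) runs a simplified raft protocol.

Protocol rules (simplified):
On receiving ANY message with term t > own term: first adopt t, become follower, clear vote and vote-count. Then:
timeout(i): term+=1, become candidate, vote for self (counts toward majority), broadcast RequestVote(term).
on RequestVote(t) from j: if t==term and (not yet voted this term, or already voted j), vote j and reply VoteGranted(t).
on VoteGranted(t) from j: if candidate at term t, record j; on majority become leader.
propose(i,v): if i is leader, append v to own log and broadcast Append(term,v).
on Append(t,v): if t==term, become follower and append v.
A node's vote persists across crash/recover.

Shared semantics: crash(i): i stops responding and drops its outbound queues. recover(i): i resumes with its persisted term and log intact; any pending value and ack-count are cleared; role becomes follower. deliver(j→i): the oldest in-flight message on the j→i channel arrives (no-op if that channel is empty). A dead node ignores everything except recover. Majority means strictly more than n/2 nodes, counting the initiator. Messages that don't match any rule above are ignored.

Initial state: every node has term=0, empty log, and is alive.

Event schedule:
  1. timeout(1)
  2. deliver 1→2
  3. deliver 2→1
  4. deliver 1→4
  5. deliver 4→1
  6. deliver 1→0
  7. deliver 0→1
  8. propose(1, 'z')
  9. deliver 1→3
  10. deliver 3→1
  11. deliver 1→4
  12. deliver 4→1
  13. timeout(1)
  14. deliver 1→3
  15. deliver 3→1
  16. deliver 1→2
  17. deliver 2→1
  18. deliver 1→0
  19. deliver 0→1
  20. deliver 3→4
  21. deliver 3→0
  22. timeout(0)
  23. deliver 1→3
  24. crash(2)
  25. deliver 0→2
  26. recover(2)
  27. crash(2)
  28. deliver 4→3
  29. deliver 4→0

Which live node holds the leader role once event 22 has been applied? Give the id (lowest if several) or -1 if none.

-1

[1] timeout(1) → N1(cand t1 [-])
[2] deliver 1→2 → N2(foll t1 [-])
[3] deliver 2→1 → ∅
[4] deliver 1→4 → N4(foll t1 [-])
[5] deliver 4→1 → N1(lead t1 [-])
[6] deliver 1→0 → N0(foll t1 [-])
[7] deliver 0→1 → ∅
[8] propose(1,'z') → N1(lead t1 [z])
[9] deliver 1→3 → N3(foll t1 [-])
[10] deliver 3→1 → ∅
[11] deliver 1→4 → N4(foll t1 [z])
[12] deliver 4→1 → ∅
[13] timeout(1) → N1(cand t2 [z])
[14] deliver 1→3 → N3(foll t1 [z])
[15] deliver 3→1 → ∅
[16] deliver 1→2 → N2(foll t1 [z])
[17] deliver 2→1 → ∅
[18] deliver 1→0 → N0(foll t1 [z])
[19] deliver 0→1 → ∅
[20] deliver 3→4 → ∅
[21] deliver 3→0 → ∅
[22] timeout(0) → N0(cand t2 [z])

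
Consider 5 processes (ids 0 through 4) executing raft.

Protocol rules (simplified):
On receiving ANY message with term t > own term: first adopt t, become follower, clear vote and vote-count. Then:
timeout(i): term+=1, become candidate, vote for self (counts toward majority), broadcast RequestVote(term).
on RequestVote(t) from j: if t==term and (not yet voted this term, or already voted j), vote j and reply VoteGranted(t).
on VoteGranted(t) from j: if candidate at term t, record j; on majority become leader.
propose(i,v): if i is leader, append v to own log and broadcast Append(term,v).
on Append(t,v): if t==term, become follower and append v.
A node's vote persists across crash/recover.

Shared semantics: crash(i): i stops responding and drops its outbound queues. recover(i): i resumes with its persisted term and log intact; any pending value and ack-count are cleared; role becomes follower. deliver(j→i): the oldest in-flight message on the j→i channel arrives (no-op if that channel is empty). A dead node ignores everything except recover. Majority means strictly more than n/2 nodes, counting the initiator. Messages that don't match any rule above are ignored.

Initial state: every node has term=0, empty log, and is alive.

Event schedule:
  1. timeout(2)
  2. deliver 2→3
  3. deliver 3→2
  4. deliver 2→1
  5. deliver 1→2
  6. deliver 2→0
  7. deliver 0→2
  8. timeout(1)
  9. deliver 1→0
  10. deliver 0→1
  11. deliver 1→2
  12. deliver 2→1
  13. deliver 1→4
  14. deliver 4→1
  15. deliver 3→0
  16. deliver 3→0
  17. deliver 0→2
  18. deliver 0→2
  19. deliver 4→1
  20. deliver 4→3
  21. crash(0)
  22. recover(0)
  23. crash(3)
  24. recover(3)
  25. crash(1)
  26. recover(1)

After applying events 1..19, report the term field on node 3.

[1] timeout(2) → N2(cand t1 [-])
[2] deliver 2→3 → N3(foll t1 [-])
[3] deliver 3→2 → ∅
[4] deliver 2→1 → N1(foll t1 [-])
[5] deliver 1→2 → N2(lead t1 [-])
[6] deliver 2→0 → N0(foll t1 [-])
[7] deliver 0→2 → ∅
[8] timeout(1) → N1(cand t2 [-])
[9] deliver 1→0 → N0(foll t2 [-])
[10] deliver 0→1 → ∅
[11] deliver 1→2 → N2(foll t2 [-])
[12] deliver 2→1 → N1(lead t2 [-])
[13] deliver 1→4 → N4(foll t2 [-])
[14] deliver 4→1 → ∅
[15] deliver 3→0 → ∅
[16] deliver 3→0 → ∅
[17] deliver 0→2 → ∅
[18] deliver 0→2 → ∅
[19] deliver 4→1 → ∅

1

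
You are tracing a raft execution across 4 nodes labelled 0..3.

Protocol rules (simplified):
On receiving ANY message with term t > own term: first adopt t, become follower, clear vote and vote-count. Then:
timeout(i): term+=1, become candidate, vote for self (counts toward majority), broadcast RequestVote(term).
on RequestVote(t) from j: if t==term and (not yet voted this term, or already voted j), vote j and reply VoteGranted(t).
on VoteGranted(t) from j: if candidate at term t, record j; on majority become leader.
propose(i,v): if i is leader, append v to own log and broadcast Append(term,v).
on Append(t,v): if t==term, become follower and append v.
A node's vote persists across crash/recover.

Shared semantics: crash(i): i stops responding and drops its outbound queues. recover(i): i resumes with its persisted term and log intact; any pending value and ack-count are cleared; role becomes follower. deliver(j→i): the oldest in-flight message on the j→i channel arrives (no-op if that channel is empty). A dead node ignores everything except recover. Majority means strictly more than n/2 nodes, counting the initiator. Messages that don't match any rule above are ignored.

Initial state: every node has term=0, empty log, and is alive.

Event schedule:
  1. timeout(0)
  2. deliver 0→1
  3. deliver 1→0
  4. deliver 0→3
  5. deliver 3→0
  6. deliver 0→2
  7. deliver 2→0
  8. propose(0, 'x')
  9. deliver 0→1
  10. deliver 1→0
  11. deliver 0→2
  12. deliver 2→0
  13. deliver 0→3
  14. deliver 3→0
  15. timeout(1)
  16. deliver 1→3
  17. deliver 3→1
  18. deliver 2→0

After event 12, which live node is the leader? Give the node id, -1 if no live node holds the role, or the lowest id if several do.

0

e1 timeout(0): 0[cand,t=1,-]
e2 deliver 0→1: 1[foll,t=1,-]
e3 deliver 1→0: ·
e4 deliver 0→3: 3[foll,t=1,-]
e5 deliver 3→0: 0[lead,t=1,-]
e6 deliver 0→2: 2[foll,t=1,-]
e7 deliver 2→0: ·
e8 propose(0,'x'): 0[lead,t=1,x]
e9 deliver 0→1: 1[foll,t=1,x]
e10 deliver 1→0: ·
e11 deliver 0→2: 2[foll,t=1,x]
e12 deliver 2→0: ·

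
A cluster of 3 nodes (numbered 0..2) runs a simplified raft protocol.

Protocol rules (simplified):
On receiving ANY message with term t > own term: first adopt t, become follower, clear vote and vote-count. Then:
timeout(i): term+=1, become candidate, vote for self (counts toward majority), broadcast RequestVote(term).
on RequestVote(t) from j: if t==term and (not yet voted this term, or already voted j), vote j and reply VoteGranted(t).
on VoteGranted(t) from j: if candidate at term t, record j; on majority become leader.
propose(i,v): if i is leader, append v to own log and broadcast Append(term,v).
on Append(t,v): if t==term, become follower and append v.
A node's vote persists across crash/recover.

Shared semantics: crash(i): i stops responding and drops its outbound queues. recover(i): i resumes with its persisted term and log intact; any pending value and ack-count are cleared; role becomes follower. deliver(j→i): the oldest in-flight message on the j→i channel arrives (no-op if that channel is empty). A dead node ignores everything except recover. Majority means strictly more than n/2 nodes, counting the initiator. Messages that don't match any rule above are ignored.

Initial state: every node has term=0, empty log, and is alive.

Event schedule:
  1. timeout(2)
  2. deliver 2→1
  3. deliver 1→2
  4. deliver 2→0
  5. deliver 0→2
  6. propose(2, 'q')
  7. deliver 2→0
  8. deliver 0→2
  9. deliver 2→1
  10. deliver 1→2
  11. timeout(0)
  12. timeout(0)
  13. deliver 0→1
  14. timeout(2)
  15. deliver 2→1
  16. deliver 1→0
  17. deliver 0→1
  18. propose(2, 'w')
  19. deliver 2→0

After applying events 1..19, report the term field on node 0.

3

1. timeout(2):  <2:cand t1 ->
2. deliver 2→1:  <1:foll t1 ->
3. deliver 1→2:  <2:lead t1 ->
4. deliver 2→0:  <0:foll t1 ->
5. deliver 0→2:  nop
6. propose(2,'q'):  <2:lead t1 q>
7. deliver 2→0:  <0:foll t1 q>
8. deliver 0→2:  nop
9. deliver 2→1:  <1:foll t1 q>
10. deliver 1→2:  nop
11. timeout(0):  <0:cand t2 q>
12. timeout(0):  <0:cand t3 q>
13. deliver 0→1:  <1:foll t2 q>
14. timeout(2):  <2:cand t2 q>
15. deliver 2→1:  nop
16. deliver 1→0:  nop
17. deliver 0→1:  <1:foll t3 q>
18. propose(2,'w'):  nop
19. deliver 2→0:  nop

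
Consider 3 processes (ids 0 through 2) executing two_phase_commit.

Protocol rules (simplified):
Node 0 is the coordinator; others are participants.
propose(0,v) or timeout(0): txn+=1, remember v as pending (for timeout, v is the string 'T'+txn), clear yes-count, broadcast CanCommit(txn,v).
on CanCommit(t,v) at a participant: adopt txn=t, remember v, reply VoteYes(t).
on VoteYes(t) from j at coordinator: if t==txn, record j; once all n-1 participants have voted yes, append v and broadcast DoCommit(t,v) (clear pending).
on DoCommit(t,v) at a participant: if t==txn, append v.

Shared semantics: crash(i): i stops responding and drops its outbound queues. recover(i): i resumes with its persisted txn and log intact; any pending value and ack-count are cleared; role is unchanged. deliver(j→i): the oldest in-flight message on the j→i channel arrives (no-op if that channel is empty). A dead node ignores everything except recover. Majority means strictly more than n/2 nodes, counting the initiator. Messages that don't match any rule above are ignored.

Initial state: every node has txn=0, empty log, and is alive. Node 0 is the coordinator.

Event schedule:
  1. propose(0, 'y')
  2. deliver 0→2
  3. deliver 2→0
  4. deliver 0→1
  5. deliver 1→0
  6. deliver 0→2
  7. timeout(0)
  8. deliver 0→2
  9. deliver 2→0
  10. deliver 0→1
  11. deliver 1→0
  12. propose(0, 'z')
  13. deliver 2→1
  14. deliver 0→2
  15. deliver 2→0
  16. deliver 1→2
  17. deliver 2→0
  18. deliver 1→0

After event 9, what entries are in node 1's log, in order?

empty

[1] propose(0,'y') → N0(coor t1 [-])
[2] deliver 0→2 → N2(part t1 [-])
[3] deliver 2→0 → ∅
[4] deliver 0→1 → N1(part t1 [-])
[5] deliver 1→0 → N0(coor t1 [y])
[6] deliver 0→2 → N2(part t1 [y])
[7] timeout(0) → N0(coor t2 [y])
[8] deliver 0→2 → N2(part t2 [y])
[9] deliver 2→0 → ∅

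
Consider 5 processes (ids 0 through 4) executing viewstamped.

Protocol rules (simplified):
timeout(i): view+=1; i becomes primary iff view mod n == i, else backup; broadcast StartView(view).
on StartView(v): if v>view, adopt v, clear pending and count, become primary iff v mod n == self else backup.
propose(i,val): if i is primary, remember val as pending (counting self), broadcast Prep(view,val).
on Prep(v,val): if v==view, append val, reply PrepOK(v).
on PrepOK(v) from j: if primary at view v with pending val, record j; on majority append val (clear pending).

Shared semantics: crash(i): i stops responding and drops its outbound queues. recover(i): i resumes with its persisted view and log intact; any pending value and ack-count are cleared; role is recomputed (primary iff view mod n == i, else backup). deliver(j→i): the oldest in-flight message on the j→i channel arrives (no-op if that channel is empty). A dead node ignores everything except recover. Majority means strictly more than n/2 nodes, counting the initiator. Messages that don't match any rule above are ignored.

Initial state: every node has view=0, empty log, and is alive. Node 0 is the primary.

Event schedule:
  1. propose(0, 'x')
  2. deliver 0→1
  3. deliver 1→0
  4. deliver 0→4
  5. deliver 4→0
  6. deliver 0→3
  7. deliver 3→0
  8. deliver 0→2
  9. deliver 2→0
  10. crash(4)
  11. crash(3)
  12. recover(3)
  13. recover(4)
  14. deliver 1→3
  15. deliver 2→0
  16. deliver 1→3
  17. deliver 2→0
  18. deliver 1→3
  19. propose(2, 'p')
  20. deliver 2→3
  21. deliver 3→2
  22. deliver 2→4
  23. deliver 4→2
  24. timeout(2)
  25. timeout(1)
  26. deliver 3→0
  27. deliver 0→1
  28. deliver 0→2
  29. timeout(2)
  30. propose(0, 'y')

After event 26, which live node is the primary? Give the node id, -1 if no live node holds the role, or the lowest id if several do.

0

1. propose(0,'x'):  nop
2. deliver 0→1:  <1:back v0 x>
3. deliver 1→0:  nop
4. deliver 0→4:  <4:back v0 x>
5. deliver 4→0:  <0:prim v0 x>
6. deliver 0→3:  <3:back v0 x>
7. deliver 3→0:  nop
8. deliver 0→2:  <2:back v0 x>
9. deliver 2→0:  nop
10. crash(4):  <4:✗back v0 x>
11. crash(3):  <3:✗back v0 x>
12. recover(3):  <3:back v0 x>
13. recover(4):  <4:back v0 x>
14. deliver 1→3:  nop
15. deliver 2→0:  nop
16. deliver 1→3:  nop
17. deliver 2→0:  nop
18. deliver 1→3:  nop
19. propose(2,'p'):  nop
20. deliver 2→3:  nop
21. deliver 3→2:  nop
22. deliver 2→4:  nop
23. deliver 4→2:  nop
24. timeout(2):  <2:back v1 x>
25. timeout(1):  <1:prim v1 x>
26. deliver 3→0:  nop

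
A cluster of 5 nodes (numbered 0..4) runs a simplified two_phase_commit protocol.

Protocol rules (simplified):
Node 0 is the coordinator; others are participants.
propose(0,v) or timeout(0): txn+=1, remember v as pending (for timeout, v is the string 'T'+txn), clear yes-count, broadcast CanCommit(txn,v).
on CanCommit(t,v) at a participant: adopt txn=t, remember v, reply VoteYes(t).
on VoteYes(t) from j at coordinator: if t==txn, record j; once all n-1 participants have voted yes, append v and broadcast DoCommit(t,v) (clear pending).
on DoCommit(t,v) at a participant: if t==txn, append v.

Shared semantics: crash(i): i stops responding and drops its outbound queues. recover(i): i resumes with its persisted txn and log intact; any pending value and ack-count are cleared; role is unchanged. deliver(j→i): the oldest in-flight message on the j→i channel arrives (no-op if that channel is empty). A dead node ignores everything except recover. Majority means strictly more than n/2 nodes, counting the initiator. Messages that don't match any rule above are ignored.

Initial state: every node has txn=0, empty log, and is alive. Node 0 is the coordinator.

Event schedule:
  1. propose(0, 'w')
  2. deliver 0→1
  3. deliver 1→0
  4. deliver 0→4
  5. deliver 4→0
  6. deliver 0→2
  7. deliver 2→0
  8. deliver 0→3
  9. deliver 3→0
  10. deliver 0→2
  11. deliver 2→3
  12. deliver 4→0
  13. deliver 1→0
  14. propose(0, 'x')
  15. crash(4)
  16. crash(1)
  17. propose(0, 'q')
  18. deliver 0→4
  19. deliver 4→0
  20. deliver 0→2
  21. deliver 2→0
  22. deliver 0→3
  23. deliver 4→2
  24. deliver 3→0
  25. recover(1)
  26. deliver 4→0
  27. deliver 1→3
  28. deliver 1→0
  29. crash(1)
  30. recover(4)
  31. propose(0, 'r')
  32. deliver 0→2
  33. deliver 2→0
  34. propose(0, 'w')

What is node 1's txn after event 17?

e1 propose(0,'w'): 0[coor,t=1,-]
e2 deliver 0→1: 1[part,t=1,-]
e3 deliver 1→0: ·
e4 deliver 0→4: 4[part,t=1,-]
e5 deliver 4→0: ·
e6 deliver 0→2: 2[part,t=1,-]
e7 deliver 2→0: ·
e8 deliver 0→3: 3[part,t=1,-]
e9 deliver 3→0: 0[coor,t=1,w]
e10 deliver 0→2: 2[part,t=1,w]
e11 deliver 2→3: ·
e12 deliver 4→0: ·
e13 deliver 1→0: ·
e14 propose(0,'x'): 0[coor,t=2,w]
e15 crash(4): 4[✗part,t=1,-]
e16 crash(1): 1[✗part,t=1,-]
e17 propose(0,'q'): 0[coor,t=3,w]

1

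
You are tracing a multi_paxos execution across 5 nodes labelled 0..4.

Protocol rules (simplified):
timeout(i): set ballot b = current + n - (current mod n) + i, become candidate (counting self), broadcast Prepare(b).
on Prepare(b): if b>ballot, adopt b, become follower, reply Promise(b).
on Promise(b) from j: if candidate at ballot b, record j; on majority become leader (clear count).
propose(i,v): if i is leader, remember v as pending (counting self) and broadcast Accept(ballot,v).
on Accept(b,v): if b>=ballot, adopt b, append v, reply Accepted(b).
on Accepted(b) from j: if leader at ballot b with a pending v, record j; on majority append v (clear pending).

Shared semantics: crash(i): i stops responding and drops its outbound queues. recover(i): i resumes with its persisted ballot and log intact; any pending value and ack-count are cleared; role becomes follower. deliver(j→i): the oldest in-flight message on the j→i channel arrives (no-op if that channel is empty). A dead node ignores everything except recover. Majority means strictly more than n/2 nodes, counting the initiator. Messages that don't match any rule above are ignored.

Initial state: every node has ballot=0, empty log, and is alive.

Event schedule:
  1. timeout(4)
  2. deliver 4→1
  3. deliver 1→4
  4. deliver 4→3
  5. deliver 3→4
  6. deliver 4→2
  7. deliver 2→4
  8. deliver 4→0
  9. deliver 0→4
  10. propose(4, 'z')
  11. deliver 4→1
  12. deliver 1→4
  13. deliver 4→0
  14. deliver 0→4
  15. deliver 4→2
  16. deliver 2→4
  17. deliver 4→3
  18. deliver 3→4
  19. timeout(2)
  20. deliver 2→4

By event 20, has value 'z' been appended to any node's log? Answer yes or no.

yes

step 1 timeout(4): 4={cand,b=9,log=-}
step 2 deliver 4→1: 1={foll,b=9,log=-}
step 3 deliver 1→4: —
step 4 deliver 4→3: 3={foll,b=9,log=-}
step 5 deliver 3→4: 4={lead,b=9,log=-}
step 6 deliver 4→2: 2={foll,b=9,log=-}
step 7 deliver 2→4: —
step 8 deliver 4→0: 0={foll,b=9,log=-}
step 9 deliver 0→4: —
step 10 propose(4,'z'): —
step 11 deliver 4→1: 1={foll,b=9,log=z}
step 12 deliver 1→4: —
step 13 deliver 4→0: 0={foll,b=9,log=z}
step 14 deliver 0→4: 4={lead,b=9,log=z}
step 15 deliver 4→2: 2={foll,b=9,log=z}
step 16 deliver 2→4: —
step 17 deliver 4→3: 3={foll,b=9,log=z}
step 18 deliver 3→4: —
step 19 timeout(2): 2={cand,b=12,log=z}
step 20 deliver 2→4: 4={foll,b=12,log=z}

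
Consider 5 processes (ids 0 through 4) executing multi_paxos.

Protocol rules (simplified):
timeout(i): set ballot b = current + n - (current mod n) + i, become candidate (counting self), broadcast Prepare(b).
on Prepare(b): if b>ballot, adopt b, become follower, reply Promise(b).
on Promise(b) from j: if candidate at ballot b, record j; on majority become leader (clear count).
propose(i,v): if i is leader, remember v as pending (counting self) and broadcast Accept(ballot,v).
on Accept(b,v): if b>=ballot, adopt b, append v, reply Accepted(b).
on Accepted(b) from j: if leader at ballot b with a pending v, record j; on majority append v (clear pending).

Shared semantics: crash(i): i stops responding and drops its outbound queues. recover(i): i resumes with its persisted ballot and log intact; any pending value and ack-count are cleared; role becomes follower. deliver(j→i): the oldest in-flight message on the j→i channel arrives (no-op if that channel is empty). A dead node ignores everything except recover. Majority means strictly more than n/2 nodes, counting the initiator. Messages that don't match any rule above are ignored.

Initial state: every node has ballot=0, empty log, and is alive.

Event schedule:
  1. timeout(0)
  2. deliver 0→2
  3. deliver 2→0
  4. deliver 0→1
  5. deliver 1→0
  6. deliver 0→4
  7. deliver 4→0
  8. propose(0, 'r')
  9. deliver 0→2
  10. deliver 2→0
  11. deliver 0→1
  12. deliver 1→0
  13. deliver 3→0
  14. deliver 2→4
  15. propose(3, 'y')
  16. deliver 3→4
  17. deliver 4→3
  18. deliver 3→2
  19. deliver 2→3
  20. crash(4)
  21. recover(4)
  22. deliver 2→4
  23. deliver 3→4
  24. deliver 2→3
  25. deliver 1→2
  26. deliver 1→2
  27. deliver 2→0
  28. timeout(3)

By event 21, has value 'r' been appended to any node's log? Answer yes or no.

yes

after 1 — timeout(0): n0:cand/b5/[-]
after 2 — deliver 0→2: n2:foll/b5/[-]
after 3 — deliver 2→0: ·
after 4 — deliver 0→1: n1:foll/b5/[-]
after 5 — deliver 1→0: n0:lead/b5/[-]
after 6 — deliver 0→4: n4:foll/b5/[-]
after 7 — deliver 4→0: ·
after 8 — propose(0,'r'): ·
after 9 — deliver 0→2: n2:foll/b5/[r]
after 10 — deliver 2→0: ·
after 11 — deliver 0→1: n1:foll/b5/[r]
after 12 — deliver 1→0: n0:lead/b5/[r]
after 13 — deliver 3→0: ·
after 14 — deliver 2→4: ·
after 15 — propose(3,'y'): ·
after 16 — deliver 3→4: ·
after 17 — deliver 4→3: ·
after 18 — deliver 3→2: ·
after 19 — deliver 2→3: ·
after 20 — crash(4): n4:✗foll/b5/[-]
after 21 — recover(4): n4:foll/b5/[-]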